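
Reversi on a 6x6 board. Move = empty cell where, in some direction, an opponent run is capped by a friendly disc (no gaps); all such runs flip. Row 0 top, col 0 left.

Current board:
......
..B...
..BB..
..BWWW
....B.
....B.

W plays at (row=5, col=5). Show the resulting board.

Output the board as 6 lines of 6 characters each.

Answer: ......
..B...
..BB..
..BWWW
....W.
....BW

Derivation:
Place W at (5,5); scan 8 dirs for brackets.
Dir NW: opp run (4,4) capped by W -> flip
Dir N: first cell '.' (not opp) -> no flip
Dir NE: edge -> no flip
Dir W: opp run (5,4), next='.' -> no flip
Dir E: edge -> no flip
Dir SW: edge -> no flip
Dir S: edge -> no flip
Dir SE: edge -> no flip
All flips: (4,4)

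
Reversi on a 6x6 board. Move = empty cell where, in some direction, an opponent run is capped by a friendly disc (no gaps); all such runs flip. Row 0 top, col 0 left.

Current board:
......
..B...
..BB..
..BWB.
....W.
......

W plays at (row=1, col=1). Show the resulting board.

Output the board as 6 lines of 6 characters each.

Answer: ......
.WB...
..WB..
..BWB.
....W.
......

Derivation:
Place W at (1,1); scan 8 dirs for brackets.
Dir NW: first cell '.' (not opp) -> no flip
Dir N: first cell '.' (not opp) -> no flip
Dir NE: first cell '.' (not opp) -> no flip
Dir W: first cell '.' (not opp) -> no flip
Dir E: opp run (1,2), next='.' -> no flip
Dir SW: first cell '.' (not opp) -> no flip
Dir S: first cell '.' (not opp) -> no flip
Dir SE: opp run (2,2) capped by W -> flip
All flips: (2,2)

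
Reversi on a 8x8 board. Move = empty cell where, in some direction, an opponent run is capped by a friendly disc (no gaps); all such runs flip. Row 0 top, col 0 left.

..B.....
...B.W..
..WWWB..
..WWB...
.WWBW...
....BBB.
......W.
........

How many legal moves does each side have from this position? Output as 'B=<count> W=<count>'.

-- B to move --
(0,4): no bracket -> illegal
(0,5): flips 1 -> legal
(0,6): no bracket -> illegal
(1,1): flips 3 -> legal
(1,2): flips 1 -> legal
(1,4): flips 1 -> legal
(1,6): no bracket -> illegal
(2,1): flips 4 -> legal
(2,6): no bracket -> illegal
(3,0): no bracket -> illegal
(3,1): flips 3 -> legal
(3,5): flips 1 -> legal
(4,0): flips 2 -> legal
(4,5): flips 1 -> legal
(5,0): no bracket -> illegal
(5,1): no bracket -> illegal
(5,2): no bracket -> illegal
(5,3): no bracket -> illegal
(5,7): no bracket -> illegal
(6,5): no bracket -> illegal
(6,7): no bracket -> illegal
(7,5): no bracket -> illegal
(7,6): flips 1 -> legal
(7,7): flips 1 -> legal
B mobility = 11
-- W to move --
(0,1): no bracket -> illegal
(0,3): flips 1 -> legal
(0,4): flips 1 -> legal
(1,1): no bracket -> illegal
(1,2): no bracket -> illegal
(1,4): no bracket -> illegal
(1,6): no bracket -> illegal
(2,6): flips 1 -> legal
(3,5): flips 2 -> legal
(3,6): no bracket -> illegal
(4,5): flips 1 -> legal
(4,6): flips 1 -> legal
(4,7): no bracket -> illegal
(5,2): no bracket -> illegal
(5,3): flips 1 -> legal
(5,7): no bracket -> illegal
(6,3): no bracket -> illegal
(6,4): flips 1 -> legal
(6,5): flips 2 -> legal
(6,7): no bracket -> illegal
W mobility = 9

Answer: B=11 W=9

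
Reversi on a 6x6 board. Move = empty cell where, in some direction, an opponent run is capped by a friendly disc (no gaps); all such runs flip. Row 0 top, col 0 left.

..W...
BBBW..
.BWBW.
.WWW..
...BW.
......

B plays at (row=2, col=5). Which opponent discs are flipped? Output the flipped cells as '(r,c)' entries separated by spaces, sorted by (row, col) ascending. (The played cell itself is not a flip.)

Dir NW: first cell '.' (not opp) -> no flip
Dir N: first cell '.' (not opp) -> no flip
Dir NE: edge -> no flip
Dir W: opp run (2,4) capped by B -> flip
Dir E: edge -> no flip
Dir SW: first cell '.' (not opp) -> no flip
Dir S: first cell '.' (not opp) -> no flip
Dir SE: edge -> no flip

Answer: (2,4)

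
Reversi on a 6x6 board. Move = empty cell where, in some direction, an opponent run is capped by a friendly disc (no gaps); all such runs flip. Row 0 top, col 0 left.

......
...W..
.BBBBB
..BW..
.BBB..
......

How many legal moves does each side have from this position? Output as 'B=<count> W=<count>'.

-- B to move --
(0,2): flips 1 -> legal
(0,3): flips 1 -> legal
(0,4): flips 1 -> legal
(1,2): no bracket -> illegal
(1,4): no bracket -> illegal
(3,4): flips 1 -> legal
(4,4): flips 1 -> legal
B mobility = 5
-- W to move --
(1,0): no bracket -> illegal
(1,1): flips 1 -> legal
(1,2): no bracket -> illegal
(1,4): no bracket -> illegal
(1,5): flips 1 -> legal
(2,0): no bracket -> illegal
(3,0): no bracket -> illegal
(3,1): flips 2 -> legal
(3,4): no bracket -> illegal
(3,5): flips 1 -> legal
(4,0): no bracket -> illegal
(4,4): no bracket -> illegal
(5,0): no bracket -> illegal
(5,1): flips 1 -> legal
(5,2): no bracket -> illegal
(5,3): flips 1 -> legal
(5,4): no bracket -> illegal
W mobility = 6

Answer: B=5 W=6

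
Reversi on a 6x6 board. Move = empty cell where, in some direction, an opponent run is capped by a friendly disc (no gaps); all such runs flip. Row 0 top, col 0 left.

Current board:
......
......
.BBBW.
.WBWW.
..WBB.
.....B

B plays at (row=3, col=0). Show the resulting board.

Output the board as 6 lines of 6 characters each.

Answer: ......
......
.BBBW.
BBBWW.
..WBB.
.....B

Derivation:
Place B at (3,0); scan 8 dirs for brackets.
Dir NW: edge -> no flip
Dir N: first cell '.' (not opp) -> no flip
Dir NE: first cell 'B' (not opp) -> no flip
Dir W: edge -> no flip
Dir E: opp run (3,1) capped by B -> flip
Dir SW: edge -> no flip
Dir S: first cell '.' (not opp) -> no flip
Dir SE: first cell '.' (not opp) -> no flip
All flips: (3,1)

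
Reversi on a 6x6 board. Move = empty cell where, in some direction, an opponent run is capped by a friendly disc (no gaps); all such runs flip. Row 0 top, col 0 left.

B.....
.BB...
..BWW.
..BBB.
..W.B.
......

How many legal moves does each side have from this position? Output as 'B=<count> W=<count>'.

Answer: B=6 W=7

Derivation:
-- B to move --
(1,3): flips 1 -> legal
(1,4): flips 2 -> legal
(1,5): flips 1 -> legal
(2,5): flips 2 -> legal
(3,1): no bracket -> illegal
(3,5): no bracket -> illegal
(4,1): no bracket -> illegal
(4,3): no bracket -> illegal
(5,1): flips 1 -> legal
(5,2): flips 1 -> legal
(5,3): no bracket -> illegal
B mobility = 6
-- W to move --
(0,1): flips 1 -> legal
(0,2): flips 3 -> legal
(0,3): no bracket -> illegal
(1,0): no bracket -> illegal
(1,3): no bracket -> illegal
(2,0): no bracket -> illegal
(2,1): flips 1 -> legal
(2,5): no bracket -> illegal
(3,1): no bracket -> illegal
(3,5): no bracket -> illegal
(4,1): flips 1 -> legal
(4,3): flips 1 -> legal
(4,5): flips 1 -> legal
(5,3): no bracket -> illegal
(5,4): flips 2 -> legal
(5,5): no bracket -> illegal
W mobility = 7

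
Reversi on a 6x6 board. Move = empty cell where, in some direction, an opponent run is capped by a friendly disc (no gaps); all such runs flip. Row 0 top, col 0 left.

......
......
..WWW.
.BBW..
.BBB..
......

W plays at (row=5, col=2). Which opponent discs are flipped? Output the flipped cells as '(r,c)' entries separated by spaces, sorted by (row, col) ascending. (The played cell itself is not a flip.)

Answer: (3,2) (4,2)

Derivation:
Dir NW: opp run (4,1), next='.' -> no flip
Dir N: opp run (4,2) (3,2) capped by W -> flip
Dir NE: opp run (4,3), next='.' -> no flip
Dir W: first cell '.' (not opp) -> no flip
Dir E: first cell '.' (not opp) -> no flip
Dir SW: edge -> no flip
Dir S: edge -> no flip
Dir SE: edge -> no flip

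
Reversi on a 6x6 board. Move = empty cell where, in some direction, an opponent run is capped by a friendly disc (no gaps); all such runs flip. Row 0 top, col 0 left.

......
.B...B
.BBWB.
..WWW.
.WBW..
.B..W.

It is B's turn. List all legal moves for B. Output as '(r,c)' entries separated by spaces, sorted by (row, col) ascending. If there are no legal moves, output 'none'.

(1,2): no bracket -> illegal
(1,3): no bracket -> illegal
(1,4): no bracket -> illegal
(2,5): no bracket -> illegal
(3,0): no bracket -> illegal
(3,1): flips 1 -> legal
(3,5): no bracket -> illegal
(4,0): flips 1 -> legal
(4,4): flips 3 -> legal
(4,5): no bracket -> illegal
(5,0): no bracket -> illegal
(5,2): no bracket -> illegal
(5,3): no bracket -> illegal
(5,5): no bracket -> illegal

Answer: (3,1) (4,0) (4,4)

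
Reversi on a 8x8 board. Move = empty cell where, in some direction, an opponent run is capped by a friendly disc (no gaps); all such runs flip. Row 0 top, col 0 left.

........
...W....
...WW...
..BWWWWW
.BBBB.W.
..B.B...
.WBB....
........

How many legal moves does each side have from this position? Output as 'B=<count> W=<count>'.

-- B to move --
(0,2): no bracket -> illegal
(0,3): flips 3 -> legal
(0,4): no bracket -> illegal
(1,2): no bracket -> illegal
(1,4): flips 3 -> legal
(1,5): flips 2 -> legal
(2,2): flips 1 -> legal
(2,5): flips 1 -> legal
(2,6): flips 1 -> legal
(2,7): no bracket -> illegal
(4,5): no bracket -> illegal
(4,7): no bracket -> illegal
(5,0): no bracket -> illegal
(5,1): no bracket -> illegal
(5,5): no bracket -> illegal
(5,6): no bracket -> illegal
(5,7): no bracket -> illegal
(6,0): flips 1 -> legal
(7,0): flips 1 -> legal
(7,1): no bracket -> illegal
(7,2): no bracket -> illegal
B mobility = 8
-- W to move --
(2,1): no bracket -> illegal
(2,2): no bracket -> illegal
(3,0): no bracket -> illegal
(3,1): flips 1 -> legal
(4,0): no bracket -> illegal
(4,5): no bracket -> illegal
(5,0): flips 2 -> legal
(5,1): flips 1 -> legal
(5,3): flips 2 -> legal
(5,5): flips 1 -> legal
(6,4): flips 4 -> legal
(6,5): no bracket -> illegal
(7,1): no bracket -> illegal
(7,2): no bracket -> illegal
(7,3): no bracket -> illegal
(7,4): no bracket -> illegal
W mobility = 6

Answer: B=8 W=6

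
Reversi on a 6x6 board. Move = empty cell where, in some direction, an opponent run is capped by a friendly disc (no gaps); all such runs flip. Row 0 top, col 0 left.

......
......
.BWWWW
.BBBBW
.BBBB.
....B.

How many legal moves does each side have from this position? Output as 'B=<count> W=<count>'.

Answer: B=5 W=9

Derivation:
-- B to move --
(1,1): flips 1 -> legal
(1,2): flips 2 -> legal
(1,3): flips 2 -> legal
(1,4): flips 2 -> legal
(1,5): flips 1 -> legal
(4,5): no bracket -> illegal
B mobility = 5
-- W to move --
(1,0): no bracket -> illegal
(1,1): no bracket -> illegal
(1,2): no bracket -> illegal
(2,0): flips 1 -> legal
(3,0): flips 4 -> legal
(4,0): flips 1 -> legal
(4,5): flips 1 -> legal
(5,0): flips 2 -> legal
(5,1): flips 2 -> legal
(5,2): flips 4 -> legal
(5,3): flips 3 -> legal
(5,5): flips 2 -> legal
W mobility = 9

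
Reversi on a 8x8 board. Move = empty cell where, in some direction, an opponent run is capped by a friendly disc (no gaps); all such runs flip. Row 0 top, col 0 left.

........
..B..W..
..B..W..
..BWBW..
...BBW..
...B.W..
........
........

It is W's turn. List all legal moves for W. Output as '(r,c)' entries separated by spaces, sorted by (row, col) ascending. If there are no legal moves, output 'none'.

Answer: (1,1) (2,3) (3,1) (4,2) (5,2) (6,2) (6,3)

Derivation:
(0,1): no bracket -> illegal
(0,2): no bracket -> illegal
(0,3): no bracket -> illegal
(1,1): flips 1 -> legal
(1,3): no bracket -> illegal
(2,1): no bracket -> illegal
(2,3): flips 1 -> legal
(2,4): no bracket -> illegal
(3,1): flips 1 -> legal
(4,1): no bracket -> illegal
(4,2): flips 2 -> legal
(5,2): flips 2 -> legal
(5,4): no bracket -> illegal
(6,2): flips 2 -> legal
(6,3): flips 2 -> legal
(6,4): no bracket -> illegal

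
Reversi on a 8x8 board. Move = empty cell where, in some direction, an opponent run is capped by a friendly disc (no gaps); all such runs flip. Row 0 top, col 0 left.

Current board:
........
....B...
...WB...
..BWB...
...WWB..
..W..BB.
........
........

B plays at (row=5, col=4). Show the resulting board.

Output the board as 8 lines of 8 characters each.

Answer: ........
....B...
...WB...
..BWB...
...BBB..
..W.BBB.
........
........

Derivation:
Place B at (5,4); scan 8 dirs for brackets.
Dir NW: opp run (4,3) capped by B -> flip
Dir N: opp run (4,4) capped by B -> flip
Dir NE: first cell 'B' (not opp) -> no flip
Dir W: first cell '.' (not opp) -> no flip
Dir E: first cell 'B' (not opp) -> no flip
Dir SW: first cell '.' (not opp) -> no flip
Dir S: first cell '.' (not opp) -> no flip
Dir SE: first cell '.' (not opp) -> no flip
All flips: (4,3) (4,4)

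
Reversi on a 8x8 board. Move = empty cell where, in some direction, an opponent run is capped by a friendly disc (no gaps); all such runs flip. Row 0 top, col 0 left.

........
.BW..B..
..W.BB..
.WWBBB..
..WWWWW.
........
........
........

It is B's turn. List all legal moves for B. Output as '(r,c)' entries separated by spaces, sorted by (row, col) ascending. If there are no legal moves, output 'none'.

(0,1): no bracket -> illegal
(0,2): no bracket -> illegal
(0,3): no bracket -> illegal
(1,3): flips 1 -> legal
(2,0): no bracket -> illegal
(2,1): no bracket -> illegal
(2,3): no bracket -> illegal
(3,0): flips 2 -> legal
(3,6): no bracket -> illegal
(3,7): no bracket -> illegal
(4,0): no bracket -> illegal
(4,1): no bracket -> illegal
(4,7): no bracket -> illegal
(5,1): flips 1 -> legal
(5,2): flips 1 -> legal
(5,3): flips 2 -> legal
(5,4): flips 1 -> legal
(5,5): flips 2 -> legal
(5,6): flips 1 -> legal
(5,7): flips 1 -> legal

Answer: (1,3) (3,0) (5,1) (5,2) (5,3) (5,4) (5,5) (5,6) (5,7)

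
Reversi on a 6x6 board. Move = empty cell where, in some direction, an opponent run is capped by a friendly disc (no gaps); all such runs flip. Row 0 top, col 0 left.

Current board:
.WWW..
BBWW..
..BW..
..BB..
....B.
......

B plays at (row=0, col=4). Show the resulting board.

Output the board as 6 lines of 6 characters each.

Answer: .WWWB.
BBWB..
..BW..
..BB..
....B.
......

Derivation:
Place B at (0,4); scan 8 dirs for brackets.
Dir NW: edge -> no flip
Dir N: edge -> no flip
Dir NE: edge -> no flip
Dir W: opp run (0,3) (0,2) (0,1), next='.' -> no flip
Dir E: first cell '.' (not opp) -> no flip
Dir SW: opp run (1,3) capped by B -> flip
Dir S: first cell '.' (not opp) -> no flip
Dir SE: first cell '.' (not opp) -> no flip
All flips: (1,3)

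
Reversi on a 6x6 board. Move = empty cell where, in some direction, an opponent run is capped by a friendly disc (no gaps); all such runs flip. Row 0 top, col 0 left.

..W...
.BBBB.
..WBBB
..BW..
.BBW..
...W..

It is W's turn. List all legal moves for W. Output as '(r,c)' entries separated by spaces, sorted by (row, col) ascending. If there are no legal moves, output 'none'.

(0,0): flips 1 -> legal
(0,1): no bracket -> illegal
(0,3): flips 2 -> legal
(0,4): flips 1 -> legal
(0,5): no bracket -> illegal
(1,0): no bracket -> illegal
(1,5): flips 1 -> legal
(2,0): flips 1 -> legal
(2,1): flips 1 -> legal
(3,0): no bracket -> illegal
(3,1): flips 2 -> legal
(3,4): no bracket -> illegal
(3,5): flips 2 -> legal
(4,0): flips 2 -> legal
(5,0): no bracket -> illegal
(5,1): flips 1 -> legal
(5,2): flips 2 -> legal

Answer: (0,0) (0,3) (0,4) (1,5) (2,0) (2,1) (3,1) (3,5) (4,0) (5,1) (5,2)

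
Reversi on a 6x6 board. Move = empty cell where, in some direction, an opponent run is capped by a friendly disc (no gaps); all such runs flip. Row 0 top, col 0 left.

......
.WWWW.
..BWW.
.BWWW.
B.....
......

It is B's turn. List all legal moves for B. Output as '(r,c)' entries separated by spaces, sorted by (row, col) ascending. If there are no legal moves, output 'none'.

(0,0): flips 1 -> legal
(0,1): no bracket -> illegal
(0,2): flips 1 -> legal
(0,3): no bracket -> illegal
(0,4): flips 1 -> legal
(0,5): no bracket -> illegal
(1,0): no bracket -> illegal
(1,5): no bracket -> illegal
(2,0): no bracket -> illegal
(2,1): no bracket -> illegal
(2,5): flips 2 -> legal
(3,5): flips 3 -> legal
(4,1): no bracket -> illegal
(4,2): flips 1 -> legal
(4,3): no bracket -> illegal
(4,4): flips 1 -> legal
(4,5): no bracket -> illegal

Answer: (0,0) (0,2) (0,4) (2,5) (3,5) (4,2) (4,4)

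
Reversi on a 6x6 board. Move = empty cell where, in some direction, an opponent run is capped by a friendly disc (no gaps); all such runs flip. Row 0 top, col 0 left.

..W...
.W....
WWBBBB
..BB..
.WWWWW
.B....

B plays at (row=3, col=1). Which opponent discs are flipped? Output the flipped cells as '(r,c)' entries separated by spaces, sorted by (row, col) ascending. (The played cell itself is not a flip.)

Dir NW: opp run (2,0), next=edge -> no flip
Dir N: opp run (2,1) (1,1), next='.' -> no flip
Dir NE: first cell 'B' (not opp) -> no flip
Dir W: first cell '.' (not opp) -> no flip
Dir E: first cell 'B' (not opp) -> no flip
Dir SW: first cell '.' (not opp) -> no flip
Dir S: opp run (4,1) capped by B -> flip
Dir SE: opp run (4,2), next='.' -> no flip

Answer: (4,1)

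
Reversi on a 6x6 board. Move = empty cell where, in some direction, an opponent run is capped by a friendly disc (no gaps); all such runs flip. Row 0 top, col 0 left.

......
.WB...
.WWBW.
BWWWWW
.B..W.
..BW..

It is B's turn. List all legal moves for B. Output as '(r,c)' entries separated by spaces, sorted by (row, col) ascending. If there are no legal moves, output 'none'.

(0,0): no bracket -> illegal
(0,1): flips 3 -> legal
(0,2): no bracket -> illegal
(1,0): flips 1 -> legal
(1,3): no bracket -> illegal
(1,4): no bracket -> illegal
(1,5): no bracket -> illegal
(2,0): flips 2 -> legal
(2,5): flips 1 -> legal
(4,0): no bracket -> illegal
(4,2): flips 2 -> legal
(4,3): flips 1 -> legal
(4,5): flips 1 -> legal
(5,4): flips 1 -> legal
(5,5): no bracket -> illegal

Answer: (0,1) (1,0) (2,0) (2,5) (4,2) (4,3) (4,5) (5,4)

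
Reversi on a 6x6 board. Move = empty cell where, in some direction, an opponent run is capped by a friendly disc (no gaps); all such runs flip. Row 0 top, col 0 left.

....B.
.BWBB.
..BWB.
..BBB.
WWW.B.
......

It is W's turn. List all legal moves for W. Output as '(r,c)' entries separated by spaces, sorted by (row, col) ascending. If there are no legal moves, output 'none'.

Answer: (0,3) (0,5) (1,0) (1,5) (2,1) (2,5) (4,3) (4,5)

Derivation:
(0,0): no bracket -> illegal
(0,1): no bracket -> illegal
(0,2): no bracket -> illegal
(0,3): flips 1 -> legal
(0,5): flips 1 -> legal
(1,0): flips 1 -> legal
(1,5): flips 4 -> legal
(2,0): no bracket -> illegal
(2,1): flips 1 -> legal
(2,5): flips 1 -> legal
(3,1): no bracket -> illegal
(3,5): no bracket -> illegal
(4,3): flips 1 -> legal
(4,5): flips 1 -> legal
(5,3): no bracket -> illegal
(5,4): no bracket -> illegal
(5,5): no bracket -> illegal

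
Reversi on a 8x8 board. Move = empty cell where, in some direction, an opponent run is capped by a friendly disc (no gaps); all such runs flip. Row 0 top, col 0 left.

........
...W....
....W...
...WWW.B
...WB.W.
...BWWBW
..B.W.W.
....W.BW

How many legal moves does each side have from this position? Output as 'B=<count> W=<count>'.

Answer: B=8 W=6

Derivation:
-- B to move --
(0,2): no bracket -> illegal
(0,3): no bracket -> illegal
(0,4): no bracket -> illegal
(1,2): no bracket -> illegal
(1,4): flips 2 -> legal
(1,5): no bracket -> illegal
(2,2): flips 1 -> legal
(2,3): flips 2 -> legal
(2,5): no bracket -> illegal
(2,6): flips 1 -> legal
(3,2): no bracket -> illegal
(3,6): flips 1 -> legal
(4,2): flips 1 -> legal
(4,5): no bracket -> illegal
(4,7): no bracket -> illegal
(5,2): no bracket -> illegal
(6,3): no bracket -> illegal
(6,5): no bracket -> illegal
(6,7): no bracket -> illegal
(7,3): flips 3 -> legal
(7,5): flips 1 -> legal
B mobility = 8
-- W to move --
(2,6): no bracket -> illegal
(2,7): no bracket -> illegal
(3,6): no bracket -> illegal
(4,2): flips 1 -> legal
(4,5): flips 1 -> legal
(4,7): no bracket -> illegal
(5,1): no bracket -> illegal
(5,2): flips 1 -> legal
(6,1): no bracket -> illegal
(6,3): flips 1 -> legal
(6,5): no bracket -> illegal
(6,7): no bracket -> illegal
(7,1): flips 3 -> legal
(7,2): no bracket -> illegal
(7,3): no bracket -> illegal
(7,5): flips 1 -> legal
W mobility = 6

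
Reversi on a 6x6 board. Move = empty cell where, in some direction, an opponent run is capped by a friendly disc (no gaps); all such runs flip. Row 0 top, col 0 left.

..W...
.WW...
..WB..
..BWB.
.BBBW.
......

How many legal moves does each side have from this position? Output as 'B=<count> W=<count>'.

Answer: B=5 W=9

Derivation:
-- B to move --
(0,0): no bracket -> illegal
(0,1): flips 1 -> legal
(0,3): no bracket -> illegal
(1,0): no bracket -> illegal
(1,3): no bracket -> illegal
(2,0): no bracket -> illegal
(2,1): flips 1 -> legal
(2,4): flips 1 -> legal
(3,1): no bracket -> illegal
(3,5): no bracket -> illegal
(4,5): flips 1 -> legal
(5,3): no bracket -> illegal
(5,4): flips 1 -> legal
(5,5): no bracket -> illegal
B mobility = 5
-- W to move --
(1,3): flips 1 -> legal
(1,4): no bracket -> illegal
(2,1): no bracket -> illegal
(2,4): flips 2 -> legal
(2,5): no bracket -> illegal
(3,0): no bracket -> illegal
(3,1): flips 1 -> legal
(3,5): flips 1 -> legal
(4,0): flips 3 -> legal
(4,5): flips 2 -> legal
(5,0): no bracket -> illegal
(5,1): flips 1 -> legal
(5,2): flips 2 -> legal
(5,3): flips 1 -> legal
(5,4): no bracket -> illegal
W mobility = 9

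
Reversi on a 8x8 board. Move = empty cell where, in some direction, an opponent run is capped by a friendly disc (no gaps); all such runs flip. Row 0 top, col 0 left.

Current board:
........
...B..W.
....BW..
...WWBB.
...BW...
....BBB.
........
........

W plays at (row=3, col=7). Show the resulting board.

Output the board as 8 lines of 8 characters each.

Answer: ........
...B..W.
....BW..
...WWWWW
...BW...
....BBB.
........
........

Derivation:
Place W at (3,7); scan 8 dirs for brackets.
Dir NW: first cell '.' (not opp) -> no flip
Dir N: first cell '.' (not opp) -> no flip
Dir NE: edge -> no flip
Dir W: opp run (3,6) (3,5) capped by W -> flip
Dir E: edge -> no flip
Dir SW: first cell '.' (not opp) -> no flip
Dir S: first cell '.' (not opp) -> no flip
Dir SE: edge -> no flip
All flips: (3,5) (3,6)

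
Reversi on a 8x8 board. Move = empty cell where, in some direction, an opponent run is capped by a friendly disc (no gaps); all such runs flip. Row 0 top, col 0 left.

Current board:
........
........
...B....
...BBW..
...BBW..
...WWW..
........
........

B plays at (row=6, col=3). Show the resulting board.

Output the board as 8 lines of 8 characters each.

Place B at (6,3); scan 8 dirs for brackets.
Dir NW: first cell '.' (not opp) -> no flip
Dir N: opp run (5,3) capped by B -> flip
Dir NE: opp run (5,4) (4,5), next='.' -> no flip
Dir W: first cell '.' (not opp) -> no flip
Dir E: first cell '.' (not opp) -> no flip
Dir SW: first cell '.' (not opp) -> no flip
Dir S: first cell '.' (not opp) -> no flip
Dir SE: first cell '.' (not opp) -> no flip
All flips: (5,3)

Answer: ........
........
...B....
...BBW..
...BBW..
...BWW..
...B....
........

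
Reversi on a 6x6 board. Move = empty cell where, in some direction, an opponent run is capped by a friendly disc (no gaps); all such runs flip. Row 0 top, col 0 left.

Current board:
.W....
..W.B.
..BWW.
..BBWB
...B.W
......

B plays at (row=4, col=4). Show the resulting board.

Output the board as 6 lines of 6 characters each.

Answer: .W....
..W.B.
..BWB.
..BBBB
...BBW
......

Derivation:
Place B at (4,4); scan 8 dirs for brackets.
Dir NW: first cell 'B' (not opp) -> no flip
Dir N: opp run (3,4) (2,4) capped by B -> flip
Dir NE: first cell 'B' (not opp) -> no flip
Dir W: first cell 'B' (not opp) -> no flip
Dir E: opp run (4,5), next=edge -> no flip
Dir SW: first cell '.' (not opp) -> no flip
Dir S: first cell '.' (not opp) -> no flip
Dir SE: first cell '.' (not opp) -> no flip
All flips: (2,4) (3,4)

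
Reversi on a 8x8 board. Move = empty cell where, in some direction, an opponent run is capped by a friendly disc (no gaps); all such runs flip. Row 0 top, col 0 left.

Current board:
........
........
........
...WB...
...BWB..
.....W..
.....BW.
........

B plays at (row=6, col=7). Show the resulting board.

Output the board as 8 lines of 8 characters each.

Answer: ........
........
........
...WB...
...BWB..
.....W..
.....BBB
........

Derivation:
Place B at (6,7); scan 8 dirs for brackets.
Dir NW: first cell '.' (not opp) -> no flip
Dir N: first cell '.' (not opp) -> no flip
Dir NE: edge -> no flip
Dir W: opp run (6,6) capped by B -> flip
Dir E: edge -> no flip
Dir SW: first cell '.' (not opp) -> no flip
Dir S: first cell '.' (not opp) -> no flip
Dir SE: edge -> no flip
All flips: (6,6)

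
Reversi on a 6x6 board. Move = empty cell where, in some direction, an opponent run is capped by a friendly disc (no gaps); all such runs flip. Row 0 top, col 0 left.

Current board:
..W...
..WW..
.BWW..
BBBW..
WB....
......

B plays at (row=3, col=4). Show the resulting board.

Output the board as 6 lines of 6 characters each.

Place B at (3,4); scan 8 dirs for brackets.
Dir NW: opp run (2,3) (1,2), next='.' -> no flip
Dir N: first cell '.' (not opp) -> no flip
Dir NE: first cell '.' (not opp) -> no flip
Dir W: opp run (3,3) capped by B -> flip
Dir E: first cell '.' (not opp) -> no flip
Dir SW: first cell '.' (not opp) -> no flip
Dir S: first cell '.' (not opp) -> no flip
Dir SE: first cell '.' (not opp) -> no flip
All flips: (3,3)

Answer: ..W...
..WW..
.BWW..
BBBBB.
WB....
......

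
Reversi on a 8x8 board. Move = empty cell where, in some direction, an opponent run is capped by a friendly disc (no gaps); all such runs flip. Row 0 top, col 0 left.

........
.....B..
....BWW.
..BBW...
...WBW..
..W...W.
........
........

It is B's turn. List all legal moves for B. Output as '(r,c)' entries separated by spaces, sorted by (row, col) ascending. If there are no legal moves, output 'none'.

(1,4): no bracket -> illegal
(1,6): no bracket -> illegal
(1,7): no bracket -> illegal
(2,3): no bracket -> illegal
(2,7): flips 2 -> legal
(3,5): flips 2 -> legal
(3,6): no bracket -> illegal
(3,7): flips 1 -> legal
(4,1): no bracket -> illegal
(4,2): flips 1 -> legal
(4,6): flips 1 -> legal
(4,7): no bracket -> illegal
(5,1): no bracket -> illegal
(5,3): flips 1 -> legal
(5,4): flips 1 -> legal
(5,5): no bracket -> illegal
(5,7): no bracket -> illegal
(6,1): no bracket -> illegal
(6,2): no bracket -> illegal
(6,3): no bracket -> illegal
(6,5): no bracket -> illegal
(6,6): no bracket -> illegal
(6,7): no bracket -> illegal

Answer: (2,7) (3,5) (3,7) (4,2) (4,6) (5,3) (5,4)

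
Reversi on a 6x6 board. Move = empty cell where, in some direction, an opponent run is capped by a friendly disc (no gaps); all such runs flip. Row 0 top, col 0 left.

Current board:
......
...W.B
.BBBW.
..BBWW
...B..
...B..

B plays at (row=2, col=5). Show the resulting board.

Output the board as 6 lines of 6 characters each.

Answer: ......
...W.B
.BBBBB
..BBBW
...B..
...B..

Derivation:
Place B at (2,5); scan 8 dirs for brackets.
Dir NW: first cell '.' (not opp) -> no flip
Dir N: first cell 'B' (not opp) -> no flip
Dir NE: edge -> no flip
Dir W: opp run (2,4) capped by B -> flip
Dir E: edge -> no flip
Dir SW: opp run (3,4) capped by B -> flip
Dir S: opp run (3,5), next='.' -> no flip
Dir SE: edge -> no flip
All flips: (2,4) (3,4)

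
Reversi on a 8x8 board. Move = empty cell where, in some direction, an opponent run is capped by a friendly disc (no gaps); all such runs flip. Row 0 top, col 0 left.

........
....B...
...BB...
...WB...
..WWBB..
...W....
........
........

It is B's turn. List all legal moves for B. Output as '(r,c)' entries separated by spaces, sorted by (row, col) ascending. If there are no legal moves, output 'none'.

(2,2): flips 1 -> legal
(3,1): no bracket -> illegal
(3,2): flips 1 -> legal
(4,1): flips 2 -> legal
(5,1): flips 2 -> legal
(5,2): flips 1 -> legal
(5,4): no bracket -> illegal
(6,2): flips 1 -> legal
(6,3): flips 3 -> legal
(6,4): no bracket -> illegal

Answer: (2,2) (3,2) (4,1) (5,1) (5,2) (6,2) (6,3)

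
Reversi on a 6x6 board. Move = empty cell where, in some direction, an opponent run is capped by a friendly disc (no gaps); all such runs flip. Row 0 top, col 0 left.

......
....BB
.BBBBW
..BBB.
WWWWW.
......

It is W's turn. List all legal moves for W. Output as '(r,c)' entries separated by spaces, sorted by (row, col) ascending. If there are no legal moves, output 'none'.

Answer: (0,3) (0,4) (0,5) (1,0) (1,1) (1,2) (1,3) (2,0)

Derivation:
(0,3): flips 1 -> legal
(0,4): flips 3 -> legal
(0,5): flips 4 -> legal
(1,0): flips 2 -> legal
(1,1): flips 2 -> legal
(1,2): flips 2 -> legal
(1,3): flips 2 -> legal
(2,0): flips 4 -> legal
(3,0): no bracket -> illegal
(3,1): no bracket -> illegal
(3,5): no bracket -> illegal
(4,5): no bracket -> illegal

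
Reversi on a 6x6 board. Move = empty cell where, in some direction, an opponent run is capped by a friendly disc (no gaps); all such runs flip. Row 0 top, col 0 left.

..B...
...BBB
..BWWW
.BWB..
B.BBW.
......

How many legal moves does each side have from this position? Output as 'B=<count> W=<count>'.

-- B to move --
(1,2): no bracket -> illegal
(2,1): flips 1 -> legal
(3,4): flips 1 -> legal
(3,5): flips 2 -> legal
(4,1): flips 2 -> legal
(4,5): flips 1 -> legal
(5,3): no bracket -> illegal
(5,4): no bracket -> illegal
(5,5): flips 1 -> legal
B mobility = 6
-- W to move --
(0,1): no bracket -> illegal
(0,3): flips 2 -> legal
(0,4): flips 1 -> legal
(0,5): flips 2 -> legal
(1,1): flips 2 -> legal
(1,2): flips 1 -> legal
(2,0): no bracket -> illegal
(2,1): flips 1 -> legal
(3,0): flips 1 -> legal
(3,4): flips 1 -> legal
(4,1): flips 2 -> legal
(5,0): no bracket -> illegal
(5,1): flips 2 -> legal
(5,2): flips 1 -> legal
(5,3): flips 2 -> legal
(5,4): flips 1 -> legal
W mobility = 13

Answer: B=6 W=13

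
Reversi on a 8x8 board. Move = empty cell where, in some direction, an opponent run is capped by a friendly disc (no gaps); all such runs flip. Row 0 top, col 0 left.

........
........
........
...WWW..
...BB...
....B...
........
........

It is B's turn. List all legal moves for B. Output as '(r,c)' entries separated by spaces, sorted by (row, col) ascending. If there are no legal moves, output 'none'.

Answer: (2,2) (2,3) (2,4) (2,5) (2,6)

Derivation:
(2,2): flips 1 -> legal
(2,3): flips 1 -> legal
(2,4): flips 1 -> legal
(2,5): flips 1 -> legal
(2,6): flips 1 -> legal
(3,2): no bracket -> illegal
(3,6): no bracket -> illegal
(4,2): no bracket -> illegal
(4,5): no bracket -> illegal
(4,6): no bracket -> illegal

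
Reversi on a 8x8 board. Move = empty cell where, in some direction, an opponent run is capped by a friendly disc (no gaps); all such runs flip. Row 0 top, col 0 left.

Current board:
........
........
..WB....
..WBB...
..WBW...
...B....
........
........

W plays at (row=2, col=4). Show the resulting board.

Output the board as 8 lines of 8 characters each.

Answer: ........
........
..WWW...
..WWW...
..WBW...
...B....
........
........

Derivation:
Place W at (2,4); scan 8 dirs for brackets.
Dir NW: first cell '.' (not opp) -> no flip
Dir N: first cell '.' (not opp) -> no flip
Dir NE: first cell '.' (not opp) -> no flip
Dir W: opp run (2,3) capped by W -> flip
Dir E: first cell '.' (not opp) -> no flip
Dir SW: opp run (3,3) capped by W -> flip
Dir S: opp run (3,4) capped by W -> flip
Dir SE: first cell '.' (not opp) -> no flip
All flips: (2,3) (3,3) (3,4)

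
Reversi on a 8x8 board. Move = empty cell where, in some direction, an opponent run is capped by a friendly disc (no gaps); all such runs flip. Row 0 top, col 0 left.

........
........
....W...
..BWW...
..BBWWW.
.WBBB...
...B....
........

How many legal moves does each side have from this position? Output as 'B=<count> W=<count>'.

Answer: B=9 W=8

Derivation:
-- B to move --
(1,3): no bracket -> illegal
(1,4): flips 3 -> legal
(1,5): flips 2 -> legal
(2,2): no bracket -> illegal
(2,3): flips 1 -> legal
(2,5): flips 1 -> legal
(3,5): flips 3 -> legal
(3,6): flips 1 -> legal
(3,7): no bracket -> illegal
(4,0): no bracket -> illegal
(4,1): no bracket -> illegal
(4,7): flips 3 -> legal
(5,0): flips 1 -> legal
(5,5): no bracket -> illegal
(5,6): no bracket -> illegal
(5,7): no bracket -> illegal
(6,0): flips 1 -> legal
(6,1): no bracket -> illegal
(6,2): no bracket -> illegal
B mobility = 9
-- W to move --
(2,1): no bracket -> illegal
(2,2): no bracket -> illegal
(2,3): no bracket -> illegal
(3,1): flips 1 -> legal
(4,1): flips 2 -> legal
(5,5): flips 3 -> legal
(6,1): flips 2 -> legal
(6,2): flips 1 -> legal
(6,4): flips 1 -> legal
(6,5): no bracket -> illegal
(7,2): flips 2 -> legal
(7,3): flips 3 -> legal
(7,4): no bracket -> illegal
W mobility = 8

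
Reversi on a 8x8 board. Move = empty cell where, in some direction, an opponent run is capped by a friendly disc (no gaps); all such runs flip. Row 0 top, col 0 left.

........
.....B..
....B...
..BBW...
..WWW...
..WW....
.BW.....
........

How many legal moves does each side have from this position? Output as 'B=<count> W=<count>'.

Answer: B=7 W=8

Derivation:
-- B to move --
(2,3): no bracket -> illegal
(2,5): flips 3 -> legal
(3,1): no bracket -> illegal
(3,5): flips 1 -> legal
(4,1): no bracket -> illegal
(4,5): no bracket -> illegal
(5,1): flips 1 -> legal
(5,4): flips 3 -> legal
(5,5): flips 1 -> legal
(6,3): flips 3 -> legal
(6,4): no bracket -> illegal
(7,1): no bracket -> illegal
(7,2): flips 3 -> legal
(7,3): no bracket -> illegal
B mobility = 7
-- W to move --
(0,4): no bracket -> illegal
(0,5): no bracket -> illegal
(0,6): flips 3 -> legal
(1,3): no bracket -> illegal
(1,4): flips 1 -> legal
(1,6): no bracket -> illegal
(2,1): flips 1 -> legal
(2,2): flips 2 -> legal
(2,3): flips 1 -> legal
(2,5): no bracket -> illegal
(2,6): no bracket -> illegal
(3,1): flips 2 -> legal
(3,5): no bracket -> illegal
(4,1): no bracket -> illegal
(5,0): no bracket -> illegal
(5,1): no bracket -> illegal
(6,0): flips 1 -> legal
(7,0): flips 1 -> legal
(7,1): no bracket -> illegal
(7,2): no bracket -> illegal
W mobility = 8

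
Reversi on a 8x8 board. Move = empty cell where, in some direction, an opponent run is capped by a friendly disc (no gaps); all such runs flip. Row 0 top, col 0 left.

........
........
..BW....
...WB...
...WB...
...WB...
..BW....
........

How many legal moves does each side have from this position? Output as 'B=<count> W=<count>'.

Answer: B=7 W=9

Derivation:
-- B to move --
(1,2): flips 1 -> legal
(1,3): no bracket -> illegal
(1,4): no bracket -> illegal
(2,4): flips 1 -> legal
(3,2): flips 2 -> legal
(4,2): flips 1 -> legal
(5,2): flips 2 -> legal
(6,4): flips 1 -> legal
(7,2): flips 1 -> legal
(7,3): no bracket -> illegal
(7,4): no bracket -> illegal
B mobility = 7
-- W to move --
(1,1): flips 1 -> legal
(1,2): no bracket -> illegal
(1,3): no bracket -> illegal
(2,1): flips 1 -> legal
(2,4): no bracket -> illegal
(2,5): flips 1 -> legal
(3,1): no bracket -> illegal
(3,2): no bracket -> illegal
(3,5): flips 2 -> legal
(4,5): flips 3 -> legal
(5,1): no bracket -> illegal
(5,2): no bracket -> illegal
(5,5): flips 2 -> legal
(6,1): flips 1 -> legal
(6,4): no bracket -> illegal
(6,5): flips 1 -> legal
(7,1): flips 1 -> legal
(7,2): no bracket -> illegal
(7,3): no bracket -> illegal
W mobility = 9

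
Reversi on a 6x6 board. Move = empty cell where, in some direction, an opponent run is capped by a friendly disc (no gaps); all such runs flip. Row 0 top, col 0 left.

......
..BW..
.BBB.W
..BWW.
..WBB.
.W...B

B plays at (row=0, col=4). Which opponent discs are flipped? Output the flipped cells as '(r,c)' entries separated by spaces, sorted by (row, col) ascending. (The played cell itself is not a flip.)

Dir NW: edge -> no flip
Dir N: edge -> no flip
Dir NE: edge -> no flip
Dir W: first cell '.' (not opp) -> no flip
Dir E: first cell '.' (not opp) -> no flip
Dir SW: opp run (1,3) capped by B -> flip
Dir S: first cell '.' (not opp) -> no flip
Dir SE: first cell '.' (not opp) -> no flip

Answer: (1,3)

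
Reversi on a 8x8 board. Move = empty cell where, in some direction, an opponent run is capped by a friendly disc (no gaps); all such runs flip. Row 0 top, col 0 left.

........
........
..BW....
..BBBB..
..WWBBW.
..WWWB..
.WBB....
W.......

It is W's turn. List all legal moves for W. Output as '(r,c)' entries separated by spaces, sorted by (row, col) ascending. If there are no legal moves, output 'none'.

Answer: (1,2) (2,1) (2,4) (2,5) (2,6) (3,6) (4,1) (5,6) (6,4) (7,1) (7,2) (7,3) (7,4)

Derivation:
(1,1): no bracket -> illegal
(1,2): flips 2 -> legal
(1,3): no bracket -> illegal
(2,1): flips 2 -> legal
(2,4): flips 4 -> legal
(2,5): flips 1 -> legal
(2,6): flips 2 -> legal
(3,1): no bracket -> illegal
(3,6): flips 1 -> legal
(4,1): flips 1 -> legal
(5,1): no bracket -> illegal
(5,6): flips 3 -> legal
(6,4): flips 3 -> legal
(6,5): no bracket -> illegal
(6,6): no bracket -> illegal
(7,1): flips 1 -> legal
(7,2): flips 2 -> legal
(7,3): flips 1 -> legal
(7,4): flips 1 -> legal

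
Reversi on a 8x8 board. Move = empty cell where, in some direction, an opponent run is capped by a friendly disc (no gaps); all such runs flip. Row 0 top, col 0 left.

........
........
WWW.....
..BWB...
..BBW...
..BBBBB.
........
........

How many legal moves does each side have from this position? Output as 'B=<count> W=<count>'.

-- B to move --
(1,0): flips 1 -> legal
(1,1): flips 3 -> legal
(1,2): flips 1 -> legal
(1,3): no bracket -> illegal
(2,3): flips 1 -> legal
(2,4): flips 1 -> legal
(3,0): no bracket -> illegal
(3,1): no bracket -> illegal
(3,5): flips 1 -> legal
(4,5): flips 1 -> legal
B mobility = 7
-- W to move --
(2,3): no bracket -> illegal
(2,4): flips 1 -> legal
(2,5): no bracket -> illegal
(3,1): flips 1 -> legal
(3,5): flips 1 -> legal
(4,1): flips 2 -> legal
(4,5): no bracket -> illegal
(4,6): no bracket -> illegal
(4,7): no bracket -> illegal
(5,1): flips 1 -> legal
(5,7): no bracket -> illegal
(6,1): no bracket -> illegal
(6,2): flips 4 -> legal
(6,3): flips 2 -> legal
(6,4): flips 1 -> legal
(6,5): flips 3 -> legal
(6,6): flips 1 -> legal
(6,7): no bracket -> illegal
W mobility = 10

Answer: B=7 W=10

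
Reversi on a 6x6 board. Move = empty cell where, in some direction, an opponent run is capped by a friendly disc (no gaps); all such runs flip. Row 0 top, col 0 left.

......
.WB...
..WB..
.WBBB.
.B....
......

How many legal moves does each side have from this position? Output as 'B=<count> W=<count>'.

-- B to move --
(0,0): flips 2 -> legal
(0,1): no bracket -> illegal
(0,2): no bracket -> illegal
(1,0): flips 1 -> legal
(1,3): no bracket -> illegal
(2,0): no bracket -> illegal
(2,1): flips 2 -> legal
(3,0): flips 1 -> legal
(4,0): no bracket -> illegal
(4,2): no bracket -> illegal
B mobility = 4
-- W to move --
(0,1): no bracket -> illegal
(0,2): flips 1 -> legal
(0,3): no bracket -> illegal
(1,3): flips 1 -> legal
(1,4): no bracket -> illegal
(2,1): no bracket -> illegal
(2,4): flips 1 -> legal
(2,5): no bracket -> illegal
(3,0): no bracket -> illegal
(3,5): flips 3 -> legal
(4,0): no bracket -> illegal
(4,2): flips 1 -> legal
(4,3): no bracket -> illegal
(4,4): flips 1 -> legal
(4,5): no bracket -> illegal
(5,0): no bracket -> illegal
(5,1): flips 1 -> legal
(5,2): no bracket -> illegal
W mobility = 7

Answer: B=4 W=7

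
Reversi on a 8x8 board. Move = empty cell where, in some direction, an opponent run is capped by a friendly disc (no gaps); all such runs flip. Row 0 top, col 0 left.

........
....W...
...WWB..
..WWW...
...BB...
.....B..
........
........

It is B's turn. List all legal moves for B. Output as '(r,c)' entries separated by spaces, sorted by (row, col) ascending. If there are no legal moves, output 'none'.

Answer: (0,3) (0,4) (1,3) (2,1) (2,2)

Derivation:
(0,3): flips 1 -> legal
(0,4): flips 3 -> legal
(0,5): no bracket -> illegal
(1,2): no bracket -> illegal
(1,3): flips 2 -> legal
(1,5): no bracket -> illegal
(2,1): flips 1 -> legal
(2,2): flips 3 -> legal
(3,1): no bracket -> illegal
(3,5): no bracket -> illegal
(4,1): no bracket -> illegal
(4,2): no bracket -> illegal
(4,5): no bracket -> illegal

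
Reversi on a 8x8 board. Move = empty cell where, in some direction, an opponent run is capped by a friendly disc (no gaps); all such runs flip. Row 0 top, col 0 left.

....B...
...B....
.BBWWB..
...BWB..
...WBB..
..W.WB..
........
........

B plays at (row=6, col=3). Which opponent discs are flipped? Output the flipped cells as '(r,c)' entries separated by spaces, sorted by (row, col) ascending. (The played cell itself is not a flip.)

Dir NW: opp run (5,2), next='.' -> no flip
Dir N: first cell '.' (not opp) -> no flip
Dir NE: opp run (5,4) capped by B -> flip
Dir W: first cell '.' (not opp) -> no flip
Dir E: first cell '.' (not opp) -> no flip
Dir SW: first cell '.' (not opp) -> no flip
Dir S: first cell '.' (not opp) -> no flip
Dir SE: first cell '.' (not opp) -> no flip

Answer: (5,4)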